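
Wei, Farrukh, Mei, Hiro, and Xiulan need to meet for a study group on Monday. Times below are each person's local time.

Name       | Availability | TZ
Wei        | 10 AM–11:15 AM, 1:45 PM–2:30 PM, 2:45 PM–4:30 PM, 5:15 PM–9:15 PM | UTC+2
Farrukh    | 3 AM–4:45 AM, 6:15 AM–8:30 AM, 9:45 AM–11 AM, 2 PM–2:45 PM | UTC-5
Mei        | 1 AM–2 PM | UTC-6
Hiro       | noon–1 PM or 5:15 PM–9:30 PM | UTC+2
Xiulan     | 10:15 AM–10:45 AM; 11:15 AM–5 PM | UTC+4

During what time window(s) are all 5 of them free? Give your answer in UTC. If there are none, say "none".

Wei in UTC: 08:00-09:15, 11:45-12:30, 12:45-14:30, 15:15-19:15 (subtract 2h to convert from UTC+2).
Farrukh in UTC: 08:00-09:45, 11:15-13:30, 14:45-16:00, 19:00-19:45 (add 5h to convert from UTC-5).
Mei in UTC: 07:00-20:00 (add 6h to convert from UTC-6).
Hiro in UTC: 10:00-11:00, 15:15-19:30 (subtract 2h to convert from UTC+2).
Xiulan in UTC: 06:15-06:45, 07:15-13:00 (subtract 4h to convert from UTC+4).
Wei ∩ Farrukh: 08:00-09:15, 11:45-12:30, 12:45-13:30, 15:15-16:00, 19:00-19:15.
Wei ∩ Farrukh ∩ Mei: 08:00-09:15, 11:45-12:30, 12:45-13:30, 15:15-16:00, 19:00-19:15.
Wei ∩ Farrukh ∩ Mei ∩ Hiro: 15:15-16:00, 19:00-19:15.
Wei ∩ Farrukh ∩ Mei ∩ Hiro ∩ Xiulan: ∅.
There is no time when everyone is free.

none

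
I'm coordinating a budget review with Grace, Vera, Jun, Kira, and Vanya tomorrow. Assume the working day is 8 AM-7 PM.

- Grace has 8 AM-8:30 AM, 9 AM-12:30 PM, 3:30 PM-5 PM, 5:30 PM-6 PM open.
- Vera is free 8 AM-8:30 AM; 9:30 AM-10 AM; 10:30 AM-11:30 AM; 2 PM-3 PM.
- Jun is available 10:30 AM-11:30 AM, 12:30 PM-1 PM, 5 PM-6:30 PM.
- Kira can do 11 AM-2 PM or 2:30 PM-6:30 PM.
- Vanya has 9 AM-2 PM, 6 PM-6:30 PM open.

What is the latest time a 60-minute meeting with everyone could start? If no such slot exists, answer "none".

none

Grace ∩ Vera: 08:00-08:30, 09:30-10:00, 10:30-11:30.
Grace ∩ Vera ∩ Jun: 10:30-11:30.
Grace ∩ Vera ∩ Jun ∩ Kira: 11:00-11:30.
Grace ∩ Vera ∩ Jun ∩ Kira ∩ Vanya: 11:00-11:30.
No common window is at least 60 minutes long.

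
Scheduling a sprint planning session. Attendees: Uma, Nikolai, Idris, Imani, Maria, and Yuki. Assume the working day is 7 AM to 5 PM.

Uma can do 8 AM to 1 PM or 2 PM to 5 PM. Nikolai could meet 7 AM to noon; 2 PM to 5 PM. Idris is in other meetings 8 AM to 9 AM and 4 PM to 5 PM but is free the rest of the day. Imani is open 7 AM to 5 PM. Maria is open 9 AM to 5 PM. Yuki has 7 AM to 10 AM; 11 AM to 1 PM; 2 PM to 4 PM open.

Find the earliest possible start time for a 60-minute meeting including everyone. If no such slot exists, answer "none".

Uma free: 08:00-13:00, 14:00-17:00.
Nikolai free: 07:00-12:00, 14:00-17:00.
Idris free: 07:00-08:00, 09:00-16:00 (invert busy blocks within the working day).
Imani free: 07:00-17:00.
Maria free: 09:00-17:00.
Yuki free: 07:00-10:00, 11:00-13:00, 14:00-16:00.
Uma ∩ Nikolai: 08:00-12:00, 14:00-17:00.
Uma ∩ Nikolai ∩ Idris: 09:00-12:00, 14:00-16:00.
Uma ∩ Nikolai ∩ Idris ∩ Imani: 09:00-12:00, 14:00-16:00.
Uma ∩ Nikolai ∩ Idris ∩ Imani ∩ Maria: 09:00-12:00, 14:00-16:00.
Uma ∩ Nikolai ∩ Idris ∩ Imani ∩ Maria ∩ Yuki: 09:00-10:00, 11:00-12:00, 14:00-16:00.
So the common availability across everyone is 09:00-10:00, 11:00-12:00, 14:00-16:00.
The first common window of at least 60 minutes is 09:00-10:00, so the earliest start is 09:00.

09:00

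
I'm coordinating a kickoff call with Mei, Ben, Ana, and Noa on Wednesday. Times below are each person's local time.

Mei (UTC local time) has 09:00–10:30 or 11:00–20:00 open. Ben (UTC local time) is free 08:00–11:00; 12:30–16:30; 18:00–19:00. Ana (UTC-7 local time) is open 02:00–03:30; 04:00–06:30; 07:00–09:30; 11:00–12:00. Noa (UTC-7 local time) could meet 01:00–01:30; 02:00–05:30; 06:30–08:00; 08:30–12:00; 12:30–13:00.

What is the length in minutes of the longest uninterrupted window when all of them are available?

90

Mei in UTC: 09:00-10:30, 11:00-20:00.
Ben in UTC: 08:00-11:00, 12:30-16:30, 18:00-19:00.
Ana in UTC: 09:00-10:30, 11:00-13:30, 14:00-16:30, 18:00-19:00 (add 7h to convert from UTC-7).
Noa in UTC: 08:00-08:30, 09:00-12:30, 13:30-15:00, 15:30-19:00, 19:30-20:00 (add 7h to convert from UTC-7).
Mei ∩ Ben: 09:00-10:30, 12:30-16:30, 18:00-19:00.
Mei ∩ Ben ∩ Ana: 09:00-10:30, 12:30-13:30, 14:00-16:30, 18:00-19:00.
Mei ∩ Ben ∩ Ana ∩ Noa: 09:00-10:30, 14:00-15:00, 15:30-16:30, 18:00-19:00.
So the common availability across everyone is 09:00-10:30, 14:00-15:00, 15:30-16:30, 18:00-19:00.
The longest is 09:00-10:30 at 90 minutes.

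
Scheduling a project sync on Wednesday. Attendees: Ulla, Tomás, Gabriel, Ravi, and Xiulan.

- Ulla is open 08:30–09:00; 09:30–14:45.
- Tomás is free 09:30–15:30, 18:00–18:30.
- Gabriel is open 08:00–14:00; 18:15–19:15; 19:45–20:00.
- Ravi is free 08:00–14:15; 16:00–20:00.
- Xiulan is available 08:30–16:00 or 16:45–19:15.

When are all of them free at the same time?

Ulla ∩ Tomás: 09:30-14:45.
Ulla ∩ Tomás ∩ Gabriel: 09:30-14:00.
Ulla ∩ Tomás ∩ Gabriel ∩ Ravi: 09:30-14:00.
Ulla ∩ Tomás ∩ Gabriel ∩ Ravi ∩ Xiulan: 09:30-14:00.
Those are the intersection windows.

09:30-14:00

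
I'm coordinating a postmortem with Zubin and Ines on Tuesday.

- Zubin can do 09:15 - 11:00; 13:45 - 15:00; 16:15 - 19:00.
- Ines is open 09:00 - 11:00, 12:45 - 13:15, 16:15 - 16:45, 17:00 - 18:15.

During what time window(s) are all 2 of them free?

09:15-11:00, 16:15-16:45, 17:00-18:15

Zubin ∩ Ines: 09:15-11:00, 16:15-16:45, 17:00-18:15.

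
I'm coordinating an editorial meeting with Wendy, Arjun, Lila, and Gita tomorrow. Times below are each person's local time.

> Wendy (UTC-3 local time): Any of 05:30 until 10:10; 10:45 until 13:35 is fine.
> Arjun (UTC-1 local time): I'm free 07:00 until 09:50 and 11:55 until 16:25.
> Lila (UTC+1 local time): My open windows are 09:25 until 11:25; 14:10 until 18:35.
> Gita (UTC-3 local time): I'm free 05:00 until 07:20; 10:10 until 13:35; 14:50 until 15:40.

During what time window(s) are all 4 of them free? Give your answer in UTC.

08:30-10:20, 13:45-16:35

Wendy in UTC: 08:30-13:10, 13:45-16:35 (add 3h to convert from UTC-3).
Arjun in UTC: 08:00-10:50, 12:55-17:25 (add 1h to convert from UTC-1).
Lila in UTC: 08:25-10:25, 13:10-17:35 (subtract 1h to convert from UTC+1).
Gita in UTC: 08:00-10:20, 13:10-16:35, 17:50-18:40 (add 3h to convert from UTC-3).
Wendy ∩ Arjun: 08:30-10:50, 12:55-13:10, 13:45-16:35.
Wendy ∩ Arjun ∩ Lila: 08:30-10:25, 13:45-16:35.
Wendy ∩ Arjun ∩ Lila ∩ Gita: 08:30-10:20, 13:45-16:35.
Those are the intersection windows.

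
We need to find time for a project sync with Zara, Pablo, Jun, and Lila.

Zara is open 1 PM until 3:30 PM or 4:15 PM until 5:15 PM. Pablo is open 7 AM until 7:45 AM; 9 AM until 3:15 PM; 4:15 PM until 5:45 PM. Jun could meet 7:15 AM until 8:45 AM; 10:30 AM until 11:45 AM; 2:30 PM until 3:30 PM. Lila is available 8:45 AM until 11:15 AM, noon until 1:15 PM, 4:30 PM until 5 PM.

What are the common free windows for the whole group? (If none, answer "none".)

Zara ∩ Pablo: 13:00-15:15, 16:15-17:15.
Zara ∩ Pablo ∩ Jun: 14:30-15:15.
Zara ∩ Pablo ∩ Jun ∩ Lila: ∅.
There is no time when everyone is free.

none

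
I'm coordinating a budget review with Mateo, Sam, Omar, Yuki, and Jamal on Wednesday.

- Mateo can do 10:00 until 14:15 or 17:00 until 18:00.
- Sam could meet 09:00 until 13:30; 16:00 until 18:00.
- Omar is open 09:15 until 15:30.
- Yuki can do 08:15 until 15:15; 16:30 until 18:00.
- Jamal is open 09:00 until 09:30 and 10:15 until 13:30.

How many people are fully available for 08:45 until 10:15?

1

Yuki can make the full 08:45-10:15 slot — that's 1.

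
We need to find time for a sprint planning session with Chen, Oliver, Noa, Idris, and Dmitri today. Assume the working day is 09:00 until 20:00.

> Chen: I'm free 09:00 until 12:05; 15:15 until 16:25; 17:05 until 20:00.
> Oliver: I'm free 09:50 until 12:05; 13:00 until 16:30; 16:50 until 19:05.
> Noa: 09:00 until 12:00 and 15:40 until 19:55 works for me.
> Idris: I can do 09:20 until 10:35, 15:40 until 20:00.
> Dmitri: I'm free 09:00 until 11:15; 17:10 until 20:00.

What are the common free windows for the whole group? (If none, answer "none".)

09:50-10:35, 17:10-19:05

Chen ∩ Oliver: 09:50-12:05, 15:15-16:25, 17:05-19:05.
Chen ∩ Oliver ∩ Noa: 09:50-12:00, 15:40-16:25, 17:05-19:05.
Chen ∩ Oliver ∩ Noa ∩ Idris: 09:50-10:35, 15:40-16:25, 17:05-19:05.
Chen ∩ Oliver ∩ Noa ∩ Idris ∩ Dmitri: 09:50-10:35, 17:10-19:05.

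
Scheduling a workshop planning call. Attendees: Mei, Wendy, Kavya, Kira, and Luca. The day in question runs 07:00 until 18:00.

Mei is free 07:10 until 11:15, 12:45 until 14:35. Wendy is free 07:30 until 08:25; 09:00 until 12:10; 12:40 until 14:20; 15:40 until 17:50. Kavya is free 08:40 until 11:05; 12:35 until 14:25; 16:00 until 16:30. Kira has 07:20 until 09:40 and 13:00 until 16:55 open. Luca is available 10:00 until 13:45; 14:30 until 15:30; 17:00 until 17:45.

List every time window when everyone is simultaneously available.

Mei ∩ Wendy: 07:30-08:25, 09:00-11:15, 12:45-14:20.
Mei ∩ Wendy ∩ Kavya: 09:00-11:05, 12:45-14:20.
Mei ∩ Wendy ∩ Kavya ∩ Kira: 09:00-09:40, 13:00-14:20.
Mei ∩ Wendy ∩ Kavya ∩ Kira ∩ Luca: 13:00-13:45.

13:00-13:45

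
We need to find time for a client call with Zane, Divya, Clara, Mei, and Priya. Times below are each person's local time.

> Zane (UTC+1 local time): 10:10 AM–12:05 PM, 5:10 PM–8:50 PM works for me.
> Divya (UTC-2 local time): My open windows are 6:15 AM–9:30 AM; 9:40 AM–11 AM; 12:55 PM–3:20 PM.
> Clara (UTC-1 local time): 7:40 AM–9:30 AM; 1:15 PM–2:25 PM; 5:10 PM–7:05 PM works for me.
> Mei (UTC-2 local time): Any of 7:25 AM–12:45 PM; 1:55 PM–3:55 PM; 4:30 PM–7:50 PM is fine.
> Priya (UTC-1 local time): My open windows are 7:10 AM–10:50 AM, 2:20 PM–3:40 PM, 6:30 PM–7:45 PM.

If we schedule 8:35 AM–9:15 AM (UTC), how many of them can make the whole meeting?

2

Zane in UTC: 09:10-11:05, 16:10-19:50 (subtract 1h to convert from UTC+1).
Divya in UTC: 08:15-11:30, 11:40-13:00, 14:55-17:20 (add 2h to convert from UTC-2).
Clara in UTC: 08:40-10:30, 14:15-15:25, 18:10-20:05 (add 1h to convert from UTC-1).
Mei in UTC: 09:25-14:45, 15:55-17:55, 18:30-21:50 (add 2h to convert from UTC-2).
Priya in UTC: 08:10-11:50, 15:20-16:40, 19:30-20:45 (add 1h to convert from UTC-1).
Divya and Priya can make the full 08:35-09:15 slot — that's 2.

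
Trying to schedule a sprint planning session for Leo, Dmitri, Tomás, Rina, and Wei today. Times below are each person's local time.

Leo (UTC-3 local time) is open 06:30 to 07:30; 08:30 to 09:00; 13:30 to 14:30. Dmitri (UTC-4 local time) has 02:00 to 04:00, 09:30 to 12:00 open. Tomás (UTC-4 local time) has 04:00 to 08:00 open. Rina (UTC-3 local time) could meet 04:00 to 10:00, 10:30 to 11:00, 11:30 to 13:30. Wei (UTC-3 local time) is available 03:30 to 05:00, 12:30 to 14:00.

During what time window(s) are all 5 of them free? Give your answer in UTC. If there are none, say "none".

none

Leo in UTC: 09:30-10:30, 11:30-12:00, 16:30-17:30 (add 3h to convert from UTC-3).
Dmitri in UTC: 06:00-08:00, 13:30-16:00 (add 4h to convert from UTC-4).
Tomás in UTC: 08:00-12:00 (add 4h to convert from UTC-4).
Rina in UTC: 07:00-13:00, 13:30-14:00, 14:30-16:30 (add 3h to convert from UTC-3).
Wei in UTC: 06:30-08:00, 15:30-17:00 (add 3h to convert from UTC-3).
Leo ∩ Dmitri: ∅.
Leo ∩ Dmitri ∩ Tomás: ∅.
Leo ∩ Dmitri ∩ Tomás ∩ Rina: ∅.
Leo ∩ Dmitri ∩ Tomás ∩ Rina ∩ Wei: ∅.
There is no time when everyone is free.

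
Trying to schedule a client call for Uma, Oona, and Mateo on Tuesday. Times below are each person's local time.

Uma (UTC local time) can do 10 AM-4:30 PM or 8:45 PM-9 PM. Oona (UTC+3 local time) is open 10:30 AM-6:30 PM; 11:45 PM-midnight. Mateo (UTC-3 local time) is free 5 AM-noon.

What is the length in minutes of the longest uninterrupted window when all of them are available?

300

Uma in UTC: 10:00-16:30, 20:45-21:00.
Oona in UTC: 07:30-15:30, 20:45-21:00 (subtract 3h to convert from UTC+3).
Mateo in UTC: 08:00-15:00 (add 3h to convert from UTC-3).
Uma ∩ Oona: 10:00-15:30, 20:45-21:00.
Uma ∩ Oona ∩ Mateo: 10:00-15:00.
So the common availability across everyone is 10:00-15:00.
The longest is 10:00-15:00 at 300 minutes.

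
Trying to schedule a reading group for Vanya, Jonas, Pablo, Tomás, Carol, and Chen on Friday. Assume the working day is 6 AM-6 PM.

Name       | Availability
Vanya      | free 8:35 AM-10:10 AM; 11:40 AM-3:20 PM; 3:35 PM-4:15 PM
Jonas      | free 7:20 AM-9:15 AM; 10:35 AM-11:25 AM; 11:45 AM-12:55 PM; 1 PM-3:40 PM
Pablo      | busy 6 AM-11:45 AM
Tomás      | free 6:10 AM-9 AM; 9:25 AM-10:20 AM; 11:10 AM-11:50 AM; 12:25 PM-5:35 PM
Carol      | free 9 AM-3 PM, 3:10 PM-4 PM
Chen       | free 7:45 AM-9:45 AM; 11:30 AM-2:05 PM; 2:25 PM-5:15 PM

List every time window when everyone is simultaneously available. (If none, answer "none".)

11:45-11:50, 12:25-12:55, 13:00-14:05, 14:25-15:00, 15:10-15:20, 15:35-15:40

Vanya free: 08:35-10:10, 11:40-15:20, 15:35-16:15.
Jonas free: 07:20-09:15, 10:35-11:25, 11:45-12:55, 13:00-15:40.
Pablo free: 11:45-18:00 (invert busy blocks within the working day).
Tomás free: 06:10-09:00, 09:25-10:20, 11:10-11:50, 12:25-17:35.
Carol free: 09:00-15:00, 15:10-16:00.
Chen free: 07:45-09:45, 11:30-14:05, 14:25-17:15.
Vanya ∩ Jonas: 08:35-09:15, 11:45-12:55, 13:00-15:20, 15:35-15:40.
Vanya ∩ Jonas ∩ Pablo: 11:45-12:55, 13:00-15:20, 15:35-15:40.
Vanya ∩ Jonas ∩ Pablo ∩ Tomás: 11:45-11:50, 12:25-12:55, 13:00-15:20, 15:35-15:40.
Vanya ∩ Jonas ∩ Pablo ∩ Tomás ∩ Carol: 11:45-11:50, 12:25-12:55, 13:00-15:00, 15:10-15:20, 15:35-15:40.
Vanya ∩ Jonas ∩ Pablo ∩ Tomás ∩ Carol ∩ Chen: 11:45-11:50, 12:25-12:55, 13:00-14:05, 14:25-15:00, 15:10-15:20, 15:35-15:40.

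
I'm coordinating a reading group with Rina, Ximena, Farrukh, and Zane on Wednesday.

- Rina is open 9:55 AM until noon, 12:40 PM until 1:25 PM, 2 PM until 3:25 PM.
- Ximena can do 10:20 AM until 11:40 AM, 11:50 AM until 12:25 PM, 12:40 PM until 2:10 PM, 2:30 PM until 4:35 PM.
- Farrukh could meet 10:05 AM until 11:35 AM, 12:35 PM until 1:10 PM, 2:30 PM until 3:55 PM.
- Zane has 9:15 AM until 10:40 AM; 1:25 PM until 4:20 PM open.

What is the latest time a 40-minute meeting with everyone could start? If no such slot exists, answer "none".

14:45

Rina ∩ Ximena: 10:20-11:40, 11:50-12:00, 12:40-13:25, 14:00-14:10, 14:30-15:25.
Rina ∩ Ximena ∩ Farrukh: 10:20-11:35, 12:40-13:10, 14:30-15:25.
Rina ∩ Ximena ∩ Farrukh ∩ Zane: 10:20-10:40, 14:30-15:25.
The last common window of at least 40 minutes is 14:30-15:25; a 40-minute meeting can start as late as 14:45 and still end by 15:25.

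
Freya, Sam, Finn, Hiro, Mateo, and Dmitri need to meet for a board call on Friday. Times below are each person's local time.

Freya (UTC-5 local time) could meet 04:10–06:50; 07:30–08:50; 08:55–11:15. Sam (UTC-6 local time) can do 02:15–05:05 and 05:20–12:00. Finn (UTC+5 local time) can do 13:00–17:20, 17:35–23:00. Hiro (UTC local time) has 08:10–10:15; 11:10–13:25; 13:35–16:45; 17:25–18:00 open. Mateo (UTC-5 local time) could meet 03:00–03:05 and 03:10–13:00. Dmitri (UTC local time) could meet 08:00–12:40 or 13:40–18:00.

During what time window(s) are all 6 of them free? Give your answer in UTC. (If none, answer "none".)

09:10-10:15, 11:20-11:50, 12:35-12:40, 13:40-13:50, 13:55-16:15

Freya in UTC: 09:10-11:50, 12:30-13:50, 13:55-16:15 (add 5h to convert from UTC-5).
Sam in UTC: 08:15-11:05, 11:20-18:00 (add 6h to convert from UTC-6).
Finn in UTC: 08:00-12:20, 12:35-18:00 (subtract 5h to convert from UTC+5).
Hiro in UTC: 08:10-10:15, 11:10-13:25, 13:35-16:45, 17:25-18:00.
Mateo in UTC: 08:00-08:05, 08:10-18:00 (add 5h to convert from UTC-5).
Dmitri in UTC: 08:00-12:40, 13:40-18:00.
Freya ∩ Sam: 09:10-11:05, 11:20-11:50, 12:30-13:50, 13:55-16:15.
Freya ∩ Sam ∩ Finn: 09:10-11:05, 11:20-11:50, 12:35-13:50, 13:55-16:15.
Freya ∩ Sam ∩ Finn ∩ Hiro: 09:10-10:15, 11:20-11:50, 12:35-13:25, 13:35-13:50, 13:55-16:15.
Freya ∩ Sam ∩ Finn ∩ Hiro ∩ Mateo: 09:10-10:15, 11:20-11:50, 12:35-13:25, 13:35-13:50, 13:55-16:15.
Freya ∩ Sam ∩ Finn ∩ Hiro ∩ Mateo ∩ Dmitri: 09:10-10:15, 11:20-11:50, 12:35-12:40, 13:40-13:50, 13:55-16:15.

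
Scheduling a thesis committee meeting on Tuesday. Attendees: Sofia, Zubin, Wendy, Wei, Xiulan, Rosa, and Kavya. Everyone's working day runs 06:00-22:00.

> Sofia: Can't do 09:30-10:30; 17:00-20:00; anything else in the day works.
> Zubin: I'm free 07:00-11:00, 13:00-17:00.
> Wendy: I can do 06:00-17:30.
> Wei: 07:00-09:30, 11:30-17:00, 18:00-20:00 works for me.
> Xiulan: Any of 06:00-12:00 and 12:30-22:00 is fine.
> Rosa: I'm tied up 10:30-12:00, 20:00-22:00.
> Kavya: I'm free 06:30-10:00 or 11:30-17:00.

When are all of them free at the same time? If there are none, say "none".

Sofia free: 06:00-09:30, 10:30-17:00, 20:00-22:00 (invert busy blocks within the working day).
Zubin free: 07:00-11:00, 13:00-17:00.
Wendy free: 06:00-17:30.
Wei free: 07:00-09:30, 11:30-17:00, 18:00-20:00.
Xiulan free: 06:00-12:00, 12:30-22:00.
Rosa free: 06:00-10:30, 12:00-20:00 (invert busy blocks within the working day).
Kavya free: 06:30-10:00, 11:30-17:00.
Sofia ∩ Zubin: 07:00-09:30, 10:30-11:00, 13:00-17:00.
Sofia ∩ Zubin ∩ Wendy: 07:00-09:30, 10:30-11:00, 13:00-17:00.
Sofia ∩ Zubin ∩ Wendy ∩ Wei: 07:00-09:30, 13:00-17:00.
Sofia ∩ Zubin ∩ Wendy ∩ Wei ∩ Xiulan: 07:00-09:30, 13:00-17:00.
Sofia ∩ Zubin ∩ Wendy ∩ Wei ∩ Xiulan ∩ Rosa: 07:00-09:30, 13:00-17:00.
Sofia ∩ Zubin ∩ Wendy ∩ Wei ∩ Xiulan ∩ Rosa ∩ Kavya: 07:00-09:30, 13:00-17:00.

07:00-09:30, 13:00-17:00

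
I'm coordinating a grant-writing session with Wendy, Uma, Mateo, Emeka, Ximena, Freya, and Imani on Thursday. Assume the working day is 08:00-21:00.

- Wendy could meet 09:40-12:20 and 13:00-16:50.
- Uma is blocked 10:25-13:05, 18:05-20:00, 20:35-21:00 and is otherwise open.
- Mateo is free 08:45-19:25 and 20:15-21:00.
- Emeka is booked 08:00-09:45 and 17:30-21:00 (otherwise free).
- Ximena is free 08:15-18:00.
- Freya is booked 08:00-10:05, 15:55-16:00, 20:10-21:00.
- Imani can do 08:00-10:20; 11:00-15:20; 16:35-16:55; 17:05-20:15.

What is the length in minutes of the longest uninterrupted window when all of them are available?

135

Wendy free: 09:40-12:20, 13:00-16:50.
Uma free: 08:00-10:25, 13:05-18:05, 20:00-20:35 (invert busy blocks within the working day).
Mateo free: 08:45-19:25, 20:15-21:00.
Emeka free: 09:45-17:30 (invert busy blocks within the working day).
Ximena free: 08:15-18:00.
Freya free: 10:05-15:55, 16:00-20:10 (invert busy blocks within the working day).
Imani free: 08:00-10:20, 11:00-15:20, 16:35-16:55, 17:05-20:15.
Wendy ∩ Uma: 09:40-10:25, 13:05-16:50.
Wendy ∩ Uma ∩ Mateo: 09:40-10:25, 13:05-16:50.
Wendy ∩ Uma ∩ Mateo ∩ Emeka: 09:45-10:25, 13:05-16:50.
Wendy ∩ Uma ∩ Mateo ∩ Emeka ∩ Ximena: 09:45-10:25, 13:05-16:50.
Wendy ∩ Uma ∩ Mateo ∩ Emeka ∩ Ximena ∩ Freya: 10:05-10:25, 13:05-15:55, 16:00-16:50.
Wendy ∩ Uma ∩ Mateo ∩ Emeka ∩ Ximena ∩ Freya ∩ Imani: 10:05-10:20, 13:05-15:20, 16:35-16:50.
The longest is 13:05-15:20 at 135 minutes.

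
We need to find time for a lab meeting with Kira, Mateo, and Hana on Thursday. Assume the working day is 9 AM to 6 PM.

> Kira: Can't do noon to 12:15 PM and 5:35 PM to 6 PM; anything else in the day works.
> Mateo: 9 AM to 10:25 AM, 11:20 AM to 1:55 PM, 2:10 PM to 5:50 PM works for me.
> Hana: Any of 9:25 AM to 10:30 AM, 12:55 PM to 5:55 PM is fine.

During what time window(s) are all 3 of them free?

09:25-10:25, 12:55-13:55, 14:10-17:35

Kira free: 09:00-12:00, 12:15-17:35 (invert busy blocks within the working day).
Mateo free: 09:00-10:25, 11:20-13:55, 14:10-17:50.
Hana free: 09:25-10:30, 12:55-17:55.
Kira ∩ Mateo: 09:00-10:25, 11:20-12:00, 12:15-13:55, 14:10-17:35.
Kira ∩ Mateo ∩ Hana: 09:25-10:25, 12:55-13:55, 14:10-17:35.
So the common availability across everyone is 09:25-10:25, 12:55-13:55, 14:10-17:35.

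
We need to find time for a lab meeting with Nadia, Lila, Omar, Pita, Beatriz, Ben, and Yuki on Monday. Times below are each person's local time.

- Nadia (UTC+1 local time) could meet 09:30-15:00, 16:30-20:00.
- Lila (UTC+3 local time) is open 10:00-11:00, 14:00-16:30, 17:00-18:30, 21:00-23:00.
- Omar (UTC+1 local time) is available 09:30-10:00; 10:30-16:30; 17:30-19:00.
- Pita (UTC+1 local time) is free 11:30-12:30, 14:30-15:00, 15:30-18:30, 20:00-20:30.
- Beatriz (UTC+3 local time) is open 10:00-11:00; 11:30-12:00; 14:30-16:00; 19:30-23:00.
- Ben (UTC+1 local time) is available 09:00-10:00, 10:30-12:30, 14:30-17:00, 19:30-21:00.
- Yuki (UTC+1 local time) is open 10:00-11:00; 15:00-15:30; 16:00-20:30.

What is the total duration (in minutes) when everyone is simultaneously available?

Nadia in UTC: 08:30-14:00, 15:30-19:00 (subtract 1h to convert from UTC+1).
Lila in UTC: 07:00-08:00, 11:00-13:30, 14:00-15:30, 18:00-20:00 (subtract 3h to convert from UTC+3).
Omar in UTC: 08:30-09:00, 09:30-15:30, 16:30-18:00 (subtract 1h to convert from UTC+1).
Pita in UTC: 10:30-11:30, 13:30-14:00, 14:30-17:30, 19:00-19:30 (subtract 1h to convert from UTC+1).
Beatriz in UTC: 07:00-08:00, 08:30-09:00, 11:30-13:00, 16:30-20:00 (subtract 3h to convert from UTC+3).
Ben in UTC: 08:00-09:00, 09:30-11:30, 13:30-16:00, 18:30-20:00 (subtract 1h to convert from UTC+1).
Yuki in UTC: 09:00-10:00, 14:00-14:30, 15:00-19:30 (subtract 1h to convert from UTC+1).
Nadia ∩ Lila: 11:00-13:30, 18:00-19:00.
Nadia ∩ Lila ∩ Omar: 11:00-13:30.
Nadia ∩ Lila ∩ Omar ∩ Pita: 11:00-11:30.
Nadia ∩ Lila ∩ Omar ∩ Pita ∩ Beatriz: ∅.
Nadia ∩ Lila ∩ Omar ∩ Pita ∩ Beatriz ∩ Ben: ∅.
Nadia ∩ Lila ∩ Omar ∩ Pita ∩ Beatriz ∩ Ben ∩ Yuki: ∅.
There is no time when everyone is free.
There is no common window, so the total is 0 minutes.

0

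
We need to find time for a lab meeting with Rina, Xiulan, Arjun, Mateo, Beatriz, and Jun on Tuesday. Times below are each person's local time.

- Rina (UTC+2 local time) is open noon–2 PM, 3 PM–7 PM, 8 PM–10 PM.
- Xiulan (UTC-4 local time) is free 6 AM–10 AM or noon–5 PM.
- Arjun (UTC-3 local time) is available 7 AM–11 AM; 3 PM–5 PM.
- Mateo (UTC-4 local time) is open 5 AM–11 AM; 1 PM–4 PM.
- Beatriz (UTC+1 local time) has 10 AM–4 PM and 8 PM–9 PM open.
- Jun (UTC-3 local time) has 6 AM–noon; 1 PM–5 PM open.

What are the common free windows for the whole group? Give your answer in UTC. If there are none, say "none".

10:00-12:00, 13:00-14:00, 19:00-20:00

Rina in UTC: 10:00-12:00, 13:00-17:00, 18:00-20:00 (subtract 2h to convert from UTC+2).
Xiulan in UTC: 10:00-14:00, 16:00-21:00 (add 4h to convert from UTC-4).
Arjun in UTC: 10:00-14:00, 18:00-20:00 (add 3h to convert from UTC-3).
Mateo in UTC: 09:00-15:00, 17:00-20:00 (add 4h to convert from UTC-4).
Beatriz in UTC: 09:00-15:00, 19:00-20:00 (subtract 1h to convert from UTC+1).
Jun in UTC: 09:00-15:00, 16:00-20:00 (add 3h to convert from UTC-3).
Rina ∩ Xiulan: 10:00-12:00, 13:00-14:00, 16:00-17:00, 18:00-20:00.
Rina ∩ Xiulan ∩ Arjun: 10:00-12:00, 13:00-14:00, 18:00-20:00.
Rina ∩ Xiulan ∩ Arjun ∩ Mateo: 10:00-12:00, 13:00-14:00, 18:00-20:00.
Rina ∩ Xiulan ∩ Arjun ∩ Mateo ∩ Beatriz: 10:00-12:00, 13:00-14:00, 19:00-20:00.
Rina ∩ Xiulan ∩ Arjun ∩ Mateo ∩ Beatriz ∩ Jun: 10:00-12:00, 13:00-14:00, 19:00-20:00.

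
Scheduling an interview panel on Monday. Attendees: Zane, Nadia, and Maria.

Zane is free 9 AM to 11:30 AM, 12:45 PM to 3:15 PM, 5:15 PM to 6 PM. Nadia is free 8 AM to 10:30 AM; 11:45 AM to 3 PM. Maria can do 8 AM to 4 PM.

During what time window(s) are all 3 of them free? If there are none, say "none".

Zane ∩ Nadia: 09:00-10:30, 12:45-15:00.
Zane ∩ Nadia ∩ Maria: 09:00-10:30, 12:45-15:00.

09:00-10:30, 12:45-15:00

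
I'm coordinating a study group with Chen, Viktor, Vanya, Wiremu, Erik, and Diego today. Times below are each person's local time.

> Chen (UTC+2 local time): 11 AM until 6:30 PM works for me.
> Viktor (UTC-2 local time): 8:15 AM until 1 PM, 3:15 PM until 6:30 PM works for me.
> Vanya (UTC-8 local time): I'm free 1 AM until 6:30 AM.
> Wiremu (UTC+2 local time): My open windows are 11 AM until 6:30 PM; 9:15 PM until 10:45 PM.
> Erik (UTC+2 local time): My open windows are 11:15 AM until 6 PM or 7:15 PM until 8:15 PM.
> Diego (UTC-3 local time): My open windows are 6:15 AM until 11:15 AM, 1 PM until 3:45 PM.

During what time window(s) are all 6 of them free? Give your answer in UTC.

Chen in UTC: 09:00-16:30 (subtract 2h to convert from UTC+2).
Viktor in UTC: 10:15-15:00, 17:15-20:30 (add 2h to convert from UTC-2).
Vanya in UTC: 09:00-14:30 (add 8h to convert from UTC-8).
Wiremu in UTC: 09:00-16:30, 19:15-20:45 (subtract 2h to convert from UTC+2).
Erik in UTC: 09:15-16:00, 17:15-18:15 (subtract 2h to convert from UTC+2).
Diego in UTC: 09:15-14:15, 16:00-18:45 (add 3h to convert from UTC-3).
Chen ∩ Viktor: 10:15-15:00.
Chen ∩ Viktor ∩ Vanya: 10:15-14:30.
Chen ∩ Viktor ∩ Vanya ∩ Wiremu: 10:15-14:30.
Chen ∩ Viktor ∩ Vanya ∩ Wiremu ∩ Erik: 10:15-14:30.
Chen ∩ Viktor ∩ Vanya ∩ Wiremu ∩ Erik ∩ Diego: 10:15-14:15.

10:15-14:15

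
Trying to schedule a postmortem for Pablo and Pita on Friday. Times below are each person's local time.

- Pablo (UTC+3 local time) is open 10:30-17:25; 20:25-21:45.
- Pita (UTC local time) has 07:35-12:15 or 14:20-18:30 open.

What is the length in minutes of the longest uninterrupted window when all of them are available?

280

Pablo in UTC: 07:30-14:25, 17:25-18:45 (subtract 3h to convert from UTC+3).
Pita in UTC: 07:35-12:15, 14:20-18:30.
Pablo ∩ Pita: 07:35-12:15, 14:20-14:25, 17:25-18:30.
So the common availability across everyone is 07:35-12:15, 14:20-14:25, 17:25-18:30.
The longest is 07:35-12:15 at 280 minutes.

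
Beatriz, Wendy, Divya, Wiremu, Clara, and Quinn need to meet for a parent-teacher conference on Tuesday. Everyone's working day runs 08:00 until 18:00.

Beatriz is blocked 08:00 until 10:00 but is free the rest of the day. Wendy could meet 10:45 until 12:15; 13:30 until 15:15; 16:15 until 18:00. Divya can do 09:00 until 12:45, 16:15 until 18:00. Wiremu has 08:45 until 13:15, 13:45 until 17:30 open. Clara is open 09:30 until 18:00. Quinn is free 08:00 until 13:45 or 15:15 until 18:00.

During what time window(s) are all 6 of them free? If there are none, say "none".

10:45-12:15, 16:15-17:30

Beatriz free: 10:00-18:00 (invert busy blocks within the working day).
Wendy free: 10:45-12:15, 13:30-15:15, 16:15-18:00.
Divya free: 09:00-12:45, 16:15-18:00.
Wiremu free: 08:45-13:15, 13:45-17:30.
Clara free: 09:30-18:00.
Quinn free: 08:00-13:45, 15:15-18:00.
Beatriz ∩ Wendy: 10:45-12:15, 13:30-15:15, 16:15-18:00.
Beatriz ∩ Wendy ∩ Divya: 10:45-12:15, 16:15-18:00.
Beatriz ∩ Wendy ∩ Divya ∩ Wiremu: 10:45-12:15, 16:15-17:30.
Beatriz ∩ Wendy ∩ Divya ∩ Wiremu ∩ Clara: 10:45-12:15, 16:15-17:30.
Beatriz ∩ Wendy ∩ Divya ∩ Wiremu ∩ Clara ∩ Quinn: 10:45-12:15, 16:15-17:30.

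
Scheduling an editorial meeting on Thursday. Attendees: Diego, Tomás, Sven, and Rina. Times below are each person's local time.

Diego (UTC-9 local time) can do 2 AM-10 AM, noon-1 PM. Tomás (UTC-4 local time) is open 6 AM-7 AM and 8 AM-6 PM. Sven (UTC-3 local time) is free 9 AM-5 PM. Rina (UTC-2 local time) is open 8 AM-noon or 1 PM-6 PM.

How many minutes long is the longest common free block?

240

Diego in UTC: 11:00-19:00, 21:00-22:00 (add 9h to convert from UTC-9).
Tomás in UTC: 10:00-11:00, 12:00-22:00 (add 4h to convert from UTC-4).
Sven in UTC: 12:00-20:00 (add 3h to convert from UTC-3).
Rina in UTC: 10:00-14:00, 15:00-20:00 (add 2h to convert from UTC-2).
Diego ∩ Tomás: 12:00-19:00, 21:00-22:00.
Diego ∩ Tomás ∩ Sven: 12:00-19:00.
Diego ∩ Tomás ∩ Sven ∩ Rina: 12:00-14:00, 15:00-19:00.
Those are the intersection windows.
The longest is 15:00-19:00 at 240 minutes.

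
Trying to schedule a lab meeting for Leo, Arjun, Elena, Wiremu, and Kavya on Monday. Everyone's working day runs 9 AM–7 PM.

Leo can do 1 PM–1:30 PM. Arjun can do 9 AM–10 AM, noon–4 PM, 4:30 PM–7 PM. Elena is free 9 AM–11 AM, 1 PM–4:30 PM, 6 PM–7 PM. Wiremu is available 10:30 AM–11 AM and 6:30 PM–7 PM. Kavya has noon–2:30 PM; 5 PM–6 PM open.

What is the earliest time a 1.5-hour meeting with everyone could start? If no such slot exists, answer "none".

none

Leo ∩ Arjun: 13:00-13:30.
Leo ∩ Arjun ∩ Elena: 13:00-13:30.
Leo ∩ Arjun ∩ Elena ∩ Wiremu: ∅.
Leo ∩ Arjun ∩ Elena ∩ Wiremu ∩ Kavya: ∅.
There is no time when everyone is free.
No common window is at least 90 minutes long.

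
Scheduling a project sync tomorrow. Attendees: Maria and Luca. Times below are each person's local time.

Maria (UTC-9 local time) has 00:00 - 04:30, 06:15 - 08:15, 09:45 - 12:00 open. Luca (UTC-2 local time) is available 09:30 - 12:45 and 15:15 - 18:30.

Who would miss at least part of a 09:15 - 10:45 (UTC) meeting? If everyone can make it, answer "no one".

Maria in UTC: 09:00-13:30, 15:15-17:15, 18:45-21:00 (add 9h to convert from UTC-9).
Luca in UTC: 11:30-14:45, 17:15-20:30 (add 2h to convert from UTC-2).
Maria: free for 09:15-10:45. Luca: not fully free for 09:15-10:45.

Luca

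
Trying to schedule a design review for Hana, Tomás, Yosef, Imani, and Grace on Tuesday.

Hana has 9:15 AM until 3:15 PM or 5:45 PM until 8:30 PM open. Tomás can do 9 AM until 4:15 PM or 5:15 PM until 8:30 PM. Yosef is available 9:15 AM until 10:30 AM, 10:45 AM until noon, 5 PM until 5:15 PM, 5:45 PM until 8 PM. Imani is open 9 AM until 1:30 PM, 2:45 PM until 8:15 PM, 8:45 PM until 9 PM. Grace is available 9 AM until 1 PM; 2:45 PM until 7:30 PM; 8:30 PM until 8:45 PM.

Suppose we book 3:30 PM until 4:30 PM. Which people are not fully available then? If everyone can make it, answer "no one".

Hana: not fully free for 15:30-16:30. Tomás: not fully free for 15:30-16:30. Yosef: not fully free for 15:30-16:30. Imani: free for 15:30-16:30. Grace: free for 15:30-16:30.

Hana, Tomás, Yosef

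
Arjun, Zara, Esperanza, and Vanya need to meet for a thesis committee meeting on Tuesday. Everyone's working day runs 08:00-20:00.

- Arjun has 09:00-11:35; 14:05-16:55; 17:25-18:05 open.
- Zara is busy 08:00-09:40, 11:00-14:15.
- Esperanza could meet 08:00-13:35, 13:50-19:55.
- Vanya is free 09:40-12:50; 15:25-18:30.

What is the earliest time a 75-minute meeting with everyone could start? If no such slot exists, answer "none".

Arjun free: 09:00-11:35, 14:05-16:55, 17:25-18:05.
Zara free: 09:40-11:00, 14:15-20:00 (invert busy blocks within the working day).
Esperanza free: 08:00-13:35, 13:50-19:55.
Vanya free: 09:40-12:50, 15:25-18:30.
Arjun ∩ Zara: 09:40-11:00, 14:15-16:55, 17:25-18:05.
Arjun ∩ Zara ∩ Esperanza: 09:40-11:00, 14:15-16:55, 17:25-18:05.
Arjun ∩ Zara ∩ Esperanza ∩ Vanya: 09:40-11:00, 15:25-16:55, 17:25-18:05.
So the common availability across everyone is 09:40-11:00, 15:25-16:55, 17:25-18:05.
The first common window of at least 75 minutes is 09:40-11:00, so the earliest start is 09:40.

09:40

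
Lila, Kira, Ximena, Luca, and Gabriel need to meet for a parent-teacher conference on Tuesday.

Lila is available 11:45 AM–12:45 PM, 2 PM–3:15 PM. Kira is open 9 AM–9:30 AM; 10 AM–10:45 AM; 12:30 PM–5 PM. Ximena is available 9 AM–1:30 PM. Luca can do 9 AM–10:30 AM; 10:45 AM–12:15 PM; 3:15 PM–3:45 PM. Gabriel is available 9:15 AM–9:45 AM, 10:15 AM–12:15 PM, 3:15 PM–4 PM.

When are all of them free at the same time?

Lila ∩ Kira: 12:30-12:45, 14:00-15:15.
Lila ∩ Kira ∩ Ximena: 12:30-12:45.
Lila ∩ Kira ∩ Ximena ∩ Luca: ∅.
Lila ∩ Kira ∩ Ximena ∩ Luca ∩ Gabriel: ∅.
There is no time when everyone is free.

none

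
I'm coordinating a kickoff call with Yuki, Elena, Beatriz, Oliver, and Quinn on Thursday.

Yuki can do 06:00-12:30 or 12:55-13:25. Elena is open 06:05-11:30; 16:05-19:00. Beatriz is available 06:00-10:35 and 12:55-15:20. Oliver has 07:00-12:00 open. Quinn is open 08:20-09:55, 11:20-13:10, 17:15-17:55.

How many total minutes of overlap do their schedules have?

Yuki ∩ Elena: 06:05-11:30.
Yuki ∩ Elena ∩ Beatriz: 06:05-10:35.
Yuki ∩ Elena ∩ Beatriz ∩ Oliver: 07:00-10:35.
Yuki ∩ Elena ∩ Beatriz ∩ Oliver ∩ Quinn: 08:20-09:55.
That's a single block of 95 minutes.

95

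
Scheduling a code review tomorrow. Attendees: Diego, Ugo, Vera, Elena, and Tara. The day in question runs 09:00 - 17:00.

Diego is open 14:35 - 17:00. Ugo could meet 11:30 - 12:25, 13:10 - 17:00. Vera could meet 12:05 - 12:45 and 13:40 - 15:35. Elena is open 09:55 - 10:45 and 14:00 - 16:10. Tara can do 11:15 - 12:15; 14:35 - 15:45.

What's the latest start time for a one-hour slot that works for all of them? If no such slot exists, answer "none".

Diego ∩ Ugo: 14:35-17:00.
Diego ∩ Ugo ∩ Vera: 14:35-15:35.
Diego ∩ Ugo ∩ Vera ∩ Elena: 14:35-15:35.
Diego ∩ Ugo ∩ Vera ∩ Elena ∩ Tara: 14:35-15:35.
So the common availability across everyone is 14:35-15:35.
The last common window of at least 60 minutes is 14:35-15:35; a 60-minute meeting can start as late as 14:35 and still end by 15:35.

14:35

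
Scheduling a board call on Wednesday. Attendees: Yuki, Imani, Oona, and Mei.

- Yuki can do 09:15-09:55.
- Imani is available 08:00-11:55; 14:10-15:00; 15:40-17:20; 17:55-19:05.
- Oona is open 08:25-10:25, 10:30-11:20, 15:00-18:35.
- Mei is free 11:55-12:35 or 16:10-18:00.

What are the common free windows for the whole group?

none

Yuki ∩ Imani: 09:15-09:55.
Yuki ∩ Imani ∩ Oona: 09:15-09:55.
Yuki ∩ Imani ∩ Oona ∩ Mei: ∅.
There is no time when everyone is free.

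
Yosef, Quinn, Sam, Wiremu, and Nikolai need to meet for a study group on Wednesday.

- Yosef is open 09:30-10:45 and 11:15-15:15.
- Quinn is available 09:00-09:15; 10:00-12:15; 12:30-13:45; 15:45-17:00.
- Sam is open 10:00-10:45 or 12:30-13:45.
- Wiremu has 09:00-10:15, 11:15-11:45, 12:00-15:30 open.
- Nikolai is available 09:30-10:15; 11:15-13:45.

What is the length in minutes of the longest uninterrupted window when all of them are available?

Yosef ∩ Quinn: 10:00-10:45, 11:15-12:15, 12:30-13:45.
Yosef ∩ Quinn ∩ Sam: 10:00-10:45, 12:30-13:45.
Yosef ∩ Quinn ∩ Sam ∩ Wiremu: 10:00-10:15, 12:30-13:45.
Yosef ∩ Quinn ∩ Sam ∩ Wiremu ∩ Nikolai: 10:00-10:15, 12:30-13:45.
The longest is 12:30-13:45 at 75 minutes.

75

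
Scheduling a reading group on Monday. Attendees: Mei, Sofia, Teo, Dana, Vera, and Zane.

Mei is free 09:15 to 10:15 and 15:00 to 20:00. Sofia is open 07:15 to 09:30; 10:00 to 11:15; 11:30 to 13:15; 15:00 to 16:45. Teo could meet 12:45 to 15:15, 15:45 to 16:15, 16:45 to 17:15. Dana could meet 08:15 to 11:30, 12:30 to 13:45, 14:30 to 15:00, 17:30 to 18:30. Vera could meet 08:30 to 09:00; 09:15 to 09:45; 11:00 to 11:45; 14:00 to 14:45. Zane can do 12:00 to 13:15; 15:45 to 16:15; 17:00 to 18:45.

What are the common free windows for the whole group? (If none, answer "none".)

Mei ∩ Sofia: 09:15-09:30, 10:00-10:15, 15:00-16:45.
Mei ∩ Sofia ∩ Teo: 15:00-15:15, 15:45-16:15.
Mei ∩ Sofia ∩ Teo ∩ Dana: ∅.
Mei ∩ Sofia ∩ Teo ∩ Dana ∩ Vera: ∅.
Mei ∩ Sofia ∩ Teo ∩ Dana ∩ Vera ∩ Zane: ∅.
There is no time when everyone is free.

none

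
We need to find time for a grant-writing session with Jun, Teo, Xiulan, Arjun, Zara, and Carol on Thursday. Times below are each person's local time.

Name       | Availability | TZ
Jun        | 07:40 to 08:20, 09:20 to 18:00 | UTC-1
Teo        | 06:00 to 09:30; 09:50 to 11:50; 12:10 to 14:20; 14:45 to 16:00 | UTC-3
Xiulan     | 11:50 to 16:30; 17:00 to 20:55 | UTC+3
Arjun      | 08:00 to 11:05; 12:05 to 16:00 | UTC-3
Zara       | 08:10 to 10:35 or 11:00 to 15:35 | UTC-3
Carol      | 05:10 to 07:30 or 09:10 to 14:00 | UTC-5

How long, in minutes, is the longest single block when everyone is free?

130

Jun in UTC: 08:40-09:20, 10:20-19:00 (add 1h to convert from UTC-1).
Teo in UTC: 09:00-12:30, 12:50-14:50, 15:10-17:20, 17:45-19:00 (add 3h to convert from UTC-3).
Xiulan in UTC: 08:50-13:30, 14:00-17:55 (subtract 3h to convert from UTC+3).
Arjun in UTC: 11:00-14:05, 15:05-19:00 (add 3h to convert from UTC-3).
Zara in UTC: 11:10-13:35, 14:00-18:35 (add 3h to convert from UTC-3).
Carol in UTC: 10:10-12:30, 14:10-19:00 (add 5h to convert from UTC-5).
Jun ∩ Teo: 09:00-09:20, 10:20-12:30, 12:50-14:50, 15:10-17:20, 17:45-19:00.
Jun ∩ Teo ∩ Xiulan: 09:00-09:20, 10:20-12:30, 12:50-13:30, 14:00-14:50, 15:10-17:20, 17:45-17:55.
Jun ∩ Teo ∩ Xiulan ∩ Arjun: 11:00-12:30, 12:50-13:30, 14:00-14:05, 15:10-17:20, 17:45-17:55.
Jun ∩ Teo ∩ Xiulan ∩ Arjun ∩ Zara: 11:10-12:30, 12:50-13:30, 14:00-14:05, 15:10-17:20, 17:45-17:55.
Jun ∩ Teo ∩ Xiulan ∩ Arjun ∩ Zara ∩ Carol: 11:10-12:30, 15:10-17:20, 17:45-17:55.
The longest is 15:10-17:20 at 130 minutes.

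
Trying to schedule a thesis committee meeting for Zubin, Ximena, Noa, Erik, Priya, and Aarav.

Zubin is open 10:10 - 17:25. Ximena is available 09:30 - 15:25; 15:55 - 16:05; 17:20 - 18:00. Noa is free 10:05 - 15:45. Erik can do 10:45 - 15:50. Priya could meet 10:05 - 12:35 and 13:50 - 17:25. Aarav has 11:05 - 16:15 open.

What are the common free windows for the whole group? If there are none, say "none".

Zubin ∩ Ximena: 10:10-15:25, 15:55-16:05, 17:20-17:25.
Zubin ∩ Ximena ∩ Noa: 10:10-15:25.
Zubin ∩ Ximena ∩ Noa ∩ Erik: 10:45-15:25.
Zubin ∩ Ximena ∩ Noa ∩ Erik ∩ Priya: 10:45-12:35, 13:50-15:25.
Zubin ∩ Ximena ∩ Noa ∩ Erik ∩ Priya ∩ Aarav: 11:05-12:35, 13:50-15:25.

11:05-12:35, 13:50-15:25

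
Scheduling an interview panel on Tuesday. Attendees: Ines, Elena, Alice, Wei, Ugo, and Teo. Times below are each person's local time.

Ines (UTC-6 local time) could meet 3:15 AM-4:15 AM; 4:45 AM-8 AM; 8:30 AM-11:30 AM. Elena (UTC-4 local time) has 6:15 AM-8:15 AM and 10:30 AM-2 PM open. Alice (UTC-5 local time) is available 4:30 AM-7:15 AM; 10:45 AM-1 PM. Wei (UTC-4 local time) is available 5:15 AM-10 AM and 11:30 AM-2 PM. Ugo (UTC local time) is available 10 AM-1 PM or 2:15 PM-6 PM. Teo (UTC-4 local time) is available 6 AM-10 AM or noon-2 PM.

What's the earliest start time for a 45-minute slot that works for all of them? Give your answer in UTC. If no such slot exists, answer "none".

Ines in UTC: 09:15-10:15, 10:45-14:00, 14:30-17:30 (add 6h to convert from UTC-6).
Elena in UTC: 10:15-12:15, 14:30-18:00 (add 4h to convert from UTC-4).
Alice in UTC: 09:30-12:15, 15:45-18:00 (add 5h to convert from UTC-5).
Wei in UTC: 09:15-14:00, 15:30-18:00 (add 4h to convert from UTC-4).
Ugo in UTC: 10:00-13:00, 14:15-18:00.
Teo in UTC: 10:00-14:00, 16:00-18:00 (add 4h to convert from UTC-4).
Ines ∩ Elena: 10:45-12:15, 14:30-17:30.
Ines ∩ Elena ∩ Alice: 10:45-12:15, 15:45-17:30.
Ines ∩ Elena ∩ Alice ∩ Wei: 10:45-12:15, 15:45-17:30.
Ines ∩ Elena ∩ Alice ∩ Wei ∩ Ugo: 10:45-12:15, 15:45-17:30.
Ines ∩ Elena ∩ Alice ∩ Wei ∩ Ugo ∩ Teo: 10:45-12:15, 16:00-17:30.
So the common availability across everyone is 10:45-12:15, 16:00-17:30.
The first common window of at least 45 minutes is 10:45-12:15, so the earliest start is 10:45.

10:45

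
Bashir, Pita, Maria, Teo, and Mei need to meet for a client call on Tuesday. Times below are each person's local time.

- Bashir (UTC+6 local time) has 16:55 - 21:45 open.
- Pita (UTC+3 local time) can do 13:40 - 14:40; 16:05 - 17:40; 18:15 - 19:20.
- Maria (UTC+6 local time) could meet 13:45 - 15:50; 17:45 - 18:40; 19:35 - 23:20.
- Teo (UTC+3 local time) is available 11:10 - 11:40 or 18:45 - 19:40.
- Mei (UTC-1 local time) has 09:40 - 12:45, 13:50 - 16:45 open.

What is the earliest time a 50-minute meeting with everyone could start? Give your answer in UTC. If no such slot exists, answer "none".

Bashir in UTC: 10:55-15:45 (subtract 6h to convert from UTC+6).
Pita in UTC: 10:40-11:40, 13:05-14:40, 15:15-16:20 (subtract 3h to convert from UTC+3).
Maria in UTC: 07:45-09:50, 11:45-12:40, 13:35-17:20 (subtract 6h to convert from UTC+6).
Teo in UTC: 08:10-08:40, 15:45-16:40 (subtract 3h to convert from UTC+3).
Mei in UTC: 10:40-13:45, 14:50-17:45 (add 1h to convert from UTC-1).
Bashir ∩ Pita: 10:55-11:40, 13:05-14:40, 15:15-15:45.
Bashir ∩ Pita ∩ Maria: 13:35-14:40, 15:15-15:45.
Bashir ∩ Pita ∩ Maria ∩ Teo: ∅.
Bashir ∩ Pita ∩ Maria ∩ Teo ∩ Mei: ∅.
There is no time when everyone is free.
No common window is at least 50 minutes long.

none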